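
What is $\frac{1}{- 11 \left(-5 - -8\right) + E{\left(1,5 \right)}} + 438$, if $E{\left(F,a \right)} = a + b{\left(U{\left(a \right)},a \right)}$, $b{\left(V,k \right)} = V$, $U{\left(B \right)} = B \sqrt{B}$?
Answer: $\frac{288614}{659} - \frac{5 \sqrt{5}}{659} \approx 437.94$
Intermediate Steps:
$U{\left(B \right)} = B^{\frac{3}{2}}$
$E{\left(F,a \right)} = a + a^{\frac{3}{2}}$
$\frac{1}{- 11 \left(-5 - -8\right) + E{\left(1,5 \right)}} + 438 = \frac{1}{- 11 \left(-5 - -8\right) + \left(5 + 5^{\frac{3}{2}}\right)} + 438 = \frac{1}{- 11 \left(-5 + 8\right) + \left(5 + 5 \sqrt{5}\right)} + 438 = \frac{1}{\left(-11\right) 3 + \left(5 + 5 \sqrt{5}\right)} + 438 = \frac{1}{-33 + \left(5 + 5 \sqrt{5}\right)} + 438 = \frac{1}{-28 + 5 \sqrt{5}} + 438 = 438 + \frac{1}{-28 + 5 \sqrt{5}}$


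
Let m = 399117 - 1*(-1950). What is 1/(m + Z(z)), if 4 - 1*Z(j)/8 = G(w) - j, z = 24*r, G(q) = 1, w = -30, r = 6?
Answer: 1/402243 ≈ 2.4861e-6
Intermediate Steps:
z = 144 (z = 24*6 = 144)
m = 401067 (m = 399117 + 1950 = 401067)
Z(j) = 24 + 8*j (Z(j) = 32 - 8*(1 - j) = 32 + (-8 + 8*j) = 24 + 8*j)
1/(m + Z(z)) = 1/(401067 + (24 + 8*144)) = 1/(401067 + (24 + 1152)) = 1/(401067 + 1176) = 1/402243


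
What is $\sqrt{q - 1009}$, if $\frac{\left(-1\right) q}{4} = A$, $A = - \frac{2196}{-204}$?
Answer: $\frac{7 i \sqrt{6205}}{17} \approx 32.435 i$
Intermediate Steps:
$A = \frac{183}{17}$ ($A = \left(-2196\right) \left(- \frac{1}{204}\right) = \frac{183}{17} \approx 10.765$)
$q = - \frac{732}{17}$ ($q = \left(-4\right) \frac{183}{17} = - \frac{732}{17} \approx -43.059$)
$\sqrt{q - 1009} = \sqrt{- \frac{732}{17} - 1009} = \sqrt{- \frac{17885}{17}} = \frac{7 i \sqrt{6205}}{17}$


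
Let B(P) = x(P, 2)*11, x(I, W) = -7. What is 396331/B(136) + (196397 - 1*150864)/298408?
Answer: -10751348637/2088856 ≈ -5147.0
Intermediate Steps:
B(P) = -77 (B(P) = -7*11 = -77)
396331/B(136) + (196397 - 1*150864)/298408 = 396331/(-77) + (196397 - 1*150864)/298408 = 396331*(-1/77) + (196397 - 150864)*(1/298408) = -396331/77 + 45533*(1/298408) = -396331/77 + 45533/298408 = -10751348637/2088856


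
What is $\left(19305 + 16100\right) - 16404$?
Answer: $19001$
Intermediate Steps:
$\left(19305 + 16100\right) - 16404 = 35405 - 16404 = 19001$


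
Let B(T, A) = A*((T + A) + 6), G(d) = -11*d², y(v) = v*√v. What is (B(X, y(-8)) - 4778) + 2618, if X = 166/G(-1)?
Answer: -2672 + 1600*I*√2/11 ≈ -2672.0 + 205.7*I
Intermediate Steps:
y(v) = v^(3/2)
X = -166/11 (X = 166/((-11*(-1)²)) = 166/((-11*1)) = 166/(-11) = 166*(-1/11) = -166/11 ≈ -15.091)
B(T, A) = A*(6 + A + T) (B(T, A) = A*((A + T) + 6) = A*(6 + A + T))
(B(X, y(-8)) - 4778) + 2618 = ((-8)^(3/2)*(6 + (-8)^(3/2) - 166/11) - 4778) + 2618 = ((-16*I*√2)*(6 - 16*I*√2 - 166/11) - 4778) + 2618 = ((-16*I*√2)*(-100/11 - 16*I*√2) - 4778) + 2618 = (-16*I*√2*(-100/11 - 16*I*√2) - 4778) + 2618 = (-4778 - 16*I*√2*(-100/11 - 16*I*√2)) + 2618 = -2160 - 16*I*√2*(-100/11 - 16*I*√2)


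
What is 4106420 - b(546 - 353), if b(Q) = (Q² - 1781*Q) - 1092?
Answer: 4413996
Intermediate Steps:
b(Q) = -1092 + Q² - 1781*Q
4106420 - b(546 - 353) = 4106420 - (-1092 + (546 - 353)² - 1781*(546 - 353)) = 4106420 - (-1092 + 193² - 1781*193) = 4106420 - (-1092 + 37249 - 343733) = 4106420 - 1*(-307576) = 4106420 + 307576 = 4413996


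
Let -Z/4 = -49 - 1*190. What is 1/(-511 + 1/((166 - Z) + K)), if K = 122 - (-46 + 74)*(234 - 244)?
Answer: -388/198269 ≈ -0.0019569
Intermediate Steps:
Z = 956 (Z = -4*(-49 - 1*190) = -4*(-49 - 190) = -4*(-239) = 956)
K = 402 (K = 122 - 28*(-10) = 122 - 1*(-280) = 122 + 280 = 402)
1/(-511 + 1/((166 - Z) + K)) = 1/(-511 + 1/((166 - 1*956) + 402)) = 1/(-511 + 1/((166 - 956) + 402)) = 1/(-511 + 1/(-790 + 402)) = 1/(-511 + 1/(-388)) = 1/(-511 - 1/388) = 1/(-198269/388) = -388/198269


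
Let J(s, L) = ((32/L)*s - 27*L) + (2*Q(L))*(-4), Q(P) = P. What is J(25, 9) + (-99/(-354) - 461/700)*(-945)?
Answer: 1401407/10620 ≈ 131.96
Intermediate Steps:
J(s, L) = -35*L + 32*s/L (J(s, L) = ((32/L)*s - 27*L) + (2*L)*(-4) = (32*s/L - 27*L) - 8*L = (-27*L + 32*s/L) - 8*L = -35*L + 32*s/L)
J(25, 9) + (-99/(-354) - 461/700)*(-945) = (-35*9 + 32*25/9) + (-99/(-354) - 461/700)*(-945) = (-315 + 32*25*(⅑)) + (-99*(-1/354) - 461*1/700)*(-945) = (-315 + 800/9) + (33/118 - 461/700)*(-945) = -2035/9 - 15649/41300*(-945) = -2035/9 + 422523/1180 = 1401407/10620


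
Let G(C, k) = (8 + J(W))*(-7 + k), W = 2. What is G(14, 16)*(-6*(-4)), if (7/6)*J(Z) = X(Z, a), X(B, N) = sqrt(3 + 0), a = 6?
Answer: 1728 + 1296*sqrt(3)/7 ≈ 2048.7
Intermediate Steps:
X(B, N) = sqrt(3)
J(Z) = 6*sqrt(3)/7
G(C, k) = (-7 + k)*(8 + 6*sqrt(3)/7) (G(C, k) = (8 + 6*sqrt(3)/7)*(-7 + k) = (-7 + k)*(8 + 6*sqrt(3)/7))
G(14, 16)*(-6*(-4)) = (-56 - 6*sqrt(3) + 8*16 + (6/7)*16*sqrt(3))*(-6*(-4)) = (-56 - 6*sqrt(3) + 128 + 96*sqrt(3)/7)*24 = (72 + 54*sqrt(3)/7)*24 = 1728 + 1296*sqrt(3)/7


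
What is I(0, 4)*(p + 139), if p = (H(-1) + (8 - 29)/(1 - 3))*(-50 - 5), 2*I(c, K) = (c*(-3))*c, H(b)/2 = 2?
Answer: 0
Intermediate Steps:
H(b) = 4 (H(b) = 2*2 = 4)
I(c, K) = -3*c²/2 (I(c, K) = ((c*(-3))*c)/2 = ((-3*c)*c)/2 = (-3*c²)/2 = -3*c²/2)
p = -1595/2 (p = (4 + (8 - 29)/(1 - 3))*(-50 - 5) = (4 - 21/(-2))*(-55) = (4 - 21*(-½))*(-55) = (4 + 21/2)*(-55) = (29/2)*(-55) = -1595/2 ≈ -797.50)
I(0, 4)*(p + 139) = (-3/2*0²)*(-1595/2 + 139) = -3/2*0*(-1317/2) = 0*(-1317/2) = 0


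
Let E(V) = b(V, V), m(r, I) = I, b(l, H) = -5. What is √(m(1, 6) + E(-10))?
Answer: 1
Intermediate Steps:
E(V) = -5
√(m(1, 6) + E(-10)) = √(6 - 5) = √1 = 1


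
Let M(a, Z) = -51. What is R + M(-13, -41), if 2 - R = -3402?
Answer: 3353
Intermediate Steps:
R = 3404 (R = 2 - 1*(-3402) = 2 + 3402 = 3404)
R + M(-13, -41) = 3404 - 51 = 3353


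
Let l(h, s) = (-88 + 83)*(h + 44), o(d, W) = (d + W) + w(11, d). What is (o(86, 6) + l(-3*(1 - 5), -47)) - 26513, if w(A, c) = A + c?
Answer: -26604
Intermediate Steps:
o(d, W) = 11 + W + 2*d (o(d, W) = (d + W) + (11 + d) = (W + d) + (11 + d) = 11 + W + 2*d)
l(h, s) = -220 - 5*h (l(h, s) = -5*(44 + h) = -220 - 5*h)
(o(86, 6) + l(-3*(1 - 5), -47)) - 26513 = ((11 + 6 + 2*86) + (-220 - (-15)*(1 - 5))) - 26513 = ((11 + 6 + 172) + (-220 - (-15)*(-4))) - 26513 = (189 + (-220 - 5*12)) - 26513 = (189 + (-220 - 60)) - 26513 = (189 - 280) - 26513 = -91 - 26513 = -26604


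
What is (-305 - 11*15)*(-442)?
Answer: 207740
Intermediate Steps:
(-305 - 11*15)*(-442) = (-305 - 165)*(-442) = -470*(-442) = 207740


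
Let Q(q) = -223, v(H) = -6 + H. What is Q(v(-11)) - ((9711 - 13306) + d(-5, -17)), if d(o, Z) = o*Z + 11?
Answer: 3276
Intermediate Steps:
d(o, Z) = 11 + Z*o (d(o, Z) = Z*o + 11 = 11 + Z*o)
Q(v(-11)) - ((9711 - 13306) + d(-5, -17)) = -223 - ((9711 - 13306) + (11 - 17*(-5))) = -223 - (-3595 + (11 + 85)) = -223 - (-3595 + 96) = -223 - 1*(-3499) = -223 + 3499 = 3276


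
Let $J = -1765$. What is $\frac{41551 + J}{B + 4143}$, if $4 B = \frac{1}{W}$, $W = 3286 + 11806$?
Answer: $\frac{2401801248}{250104625} \approx 9.6032$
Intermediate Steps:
$W = 15092$
$B = \frac{1}{60368}$ ($B = \frac{1}{4 \cdot 15092} = \frac{1}{4} \cdot \frac{1}{15092} = \frac{1}{60368} \approx 1.6565 \cdot 10^{-5}$)
$\frac{41551 + J}{B + 4143} = \frac{41551 - 1765}{\frac{1}{60368} + 4143} = \frac{39786}{\frac{250104625}{60368}} = 39786 \cdot \frac{60368}{250104625} = \frac{2401801248}{250104625}$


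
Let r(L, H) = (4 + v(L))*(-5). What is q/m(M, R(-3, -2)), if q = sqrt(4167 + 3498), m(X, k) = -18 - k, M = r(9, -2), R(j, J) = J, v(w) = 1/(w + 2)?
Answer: -sqrt(7665)/16 ≈ -5.4719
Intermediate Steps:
v(w) = 1/(2 + w)
r(L, H) = -20 - 5/(2 + L) (r(L, H) = (4 + 1/(2 + L))*(-5) = -20 - 5/(2 + L))
M = -225/11 (M = 5*(-9 - 4*9)/(2 + 9) = 5*(-9 - 36)/11 = 5*(1/11)*(-45) = -225/11 ≈ -20.455)
q = sqrt(7665) ≈ 87.550
q/m(M, R(-3, -2)) = sqrt(7665)/(-18 - 1*(-2)) = sqrt(7665)/(-18 + 2) = sqrt(7665)/(-16) = sqrt(7665)*(-1/16) = -sqrt(7665)/16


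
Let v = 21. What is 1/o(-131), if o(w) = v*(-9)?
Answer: -1/189 ≈ -0.0052910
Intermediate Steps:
o(w) = -189 (o(w) = 21*(-9) = -189)
1/o(-131) = 1/(-189) = -1/189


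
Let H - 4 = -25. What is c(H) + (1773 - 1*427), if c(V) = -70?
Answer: 1276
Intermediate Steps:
H = -21 (H = 4 - 25 = -21)
c(H) + (1773 - 1*427) = -70 + (1773 - 1*427) = -70 + (1773 - 427) = -70 + 1346 = 1276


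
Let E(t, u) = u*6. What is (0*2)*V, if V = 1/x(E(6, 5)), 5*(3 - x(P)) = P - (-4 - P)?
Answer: 0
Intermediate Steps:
E(t, u) = 6*u
x(P) = 11/5 - 2*P/5 (x(P) = 3 - (P - (-4 - P))/5 = 3 - (P + (4 + P))/5 = 3 - (4 + 2*P)/5 = 3 + (-⅘ - 2*P/5) = 11/5 - 2*P/5)
V = -5/49 (V = 1/(11/5 - 12*5/5) = 1/(11/5 - ⅖*30) = 1/(11/5 - 12) = 1/(-49/5) = -5/49 ≈ -0.10204)
(0*2)*V = (0*2)*(-5/49) = 0*(-5/49) = 0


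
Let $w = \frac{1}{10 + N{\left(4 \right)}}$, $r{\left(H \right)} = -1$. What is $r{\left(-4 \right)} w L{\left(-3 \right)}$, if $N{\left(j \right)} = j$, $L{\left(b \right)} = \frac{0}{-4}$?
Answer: $0$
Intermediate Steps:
$L{\left(b \right)} = 0$ ($L{\left(b \right)} = 0 \left(- \frac{1}{4}\right) = 0$)
$w = \frac{1}{14}$ ($w = \frac{1}{10 + 4} = \frac{1}{14} \approx 0.071429$)
$r{\left(-4 \right)} w L{\left(-3 \right)} = \left(-1\right) \frac{1}{14} \cdot 0 = \left(- \frac{1}{14}\right) 0 = 0$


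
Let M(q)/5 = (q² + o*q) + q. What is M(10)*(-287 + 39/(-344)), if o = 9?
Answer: -12345875/43 ≈ -2.8711e+5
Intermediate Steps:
M(q) = 5*q² + 50*q (M(q) = 5*((q² + 9*q) + q) = 5*(q² + 10*q) = 5*q² + 50*q)
M(10)*(-287 + 39/(-344)) = (5*10*(10 + 10))*(-287 + 39/(-344)) = (5*10*20)*(-287 + 39*(-1/344)) = 1000*(-287 - 39/344) = 1000*(-98767/344) = -12345875/43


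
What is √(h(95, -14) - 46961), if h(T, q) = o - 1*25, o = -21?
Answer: 3*I*√5223 ≈ 216.81*I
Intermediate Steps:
h(T, q) = -46 (h(T, q) = -21 - 1*25 = -21 - 25 = -46)
√(h(95, -14) - 46961) = √(-46 - 46961) = √(-47007) = 3*I*√5223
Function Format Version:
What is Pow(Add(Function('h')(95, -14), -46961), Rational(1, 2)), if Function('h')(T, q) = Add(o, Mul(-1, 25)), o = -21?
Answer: Mul(3, I, Pow(5223, Rational(1, 2))) ≈ Mul(216.81, I)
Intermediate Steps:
Function('h')(T, q) = -46 (Function('h')(T, q) = Add(-21, Mul(-1, 25)) = Add(-21, -25) = -46)
Pow(Add(Function('h')(95, -14), -46961), Rational(1, 2)) = Pow(Add(-46, -46961), Rational(1, 2)) = Pow(-47007, Rational(1, 2)) = Mul(3, I, Pow(5223, Rational(1, 2)))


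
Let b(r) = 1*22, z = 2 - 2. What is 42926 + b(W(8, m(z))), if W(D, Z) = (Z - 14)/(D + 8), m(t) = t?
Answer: 42948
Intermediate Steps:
z = 0
W(D, Z) = (-14 + Z)/(8 + D)
b(r) = 22
42926 + b(W(8, m(z))) = 42926 + 22 = 42948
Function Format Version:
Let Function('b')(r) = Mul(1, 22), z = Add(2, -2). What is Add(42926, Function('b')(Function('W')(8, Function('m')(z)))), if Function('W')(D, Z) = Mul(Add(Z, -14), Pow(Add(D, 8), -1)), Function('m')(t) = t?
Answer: 42948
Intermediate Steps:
z = 0
Function('W')(D, Z) = Mul(Pow(Add(8, D), -1), Add(-14, Z)) (Function('W')(D, Z) = Mul(Add(-14, Z), Pow(Add(8, D), -1)) = Mul(Pow(Add(8, D), -1), Add(-14, Z)))
Function('b')(r) = 22
Add(42926, Function('b')(Function('W')(8, Function('m')(z)))) = Add(42926, 22) = 42948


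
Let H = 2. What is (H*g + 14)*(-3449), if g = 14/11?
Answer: -627718/11 ≈ -57065.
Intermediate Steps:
g = 14/11 (g = 14*(1/11) = 14/11 ≈ 1.2727)
(H*g + 14)*(-3449) = (2*(14/11) + 14)*(-3449) = (28/11 + 14)*(-3449) = (182/11)*(-3449) = -627718/11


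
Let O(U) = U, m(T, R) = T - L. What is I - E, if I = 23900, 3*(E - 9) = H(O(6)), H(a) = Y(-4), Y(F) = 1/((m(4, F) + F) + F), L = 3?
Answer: 501712/21 ≈ 23891.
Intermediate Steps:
m(T, R) = -3 + T (m(T, R) = T - 1*3 = T - 3 = -3 + T)
Y(F) = 1/(1 + 2*F) (Y(F) = 1/(((-3 + 4) + F) + F) = 1/((1 + F) + F) = 1/(1 + 2*F))
H(a) = -1/7 (H(a) = 1/(1 + 2*(-4)) = 1/(1 - 8) = 1/(-7) = -1/7)
E = 188/21 (E = 9 + (1/3)*(-1/7) = 9 - 1/21 = 188/21 ≈ 8.9524)
I - E = 23900 - 1*188/21 = 23900 - 188/21 = 501712/21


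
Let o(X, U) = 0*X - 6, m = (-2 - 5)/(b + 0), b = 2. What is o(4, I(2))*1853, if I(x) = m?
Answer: -11118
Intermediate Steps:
m = -7/2 (m = (-2 - 5)/(2 + 0) = -7/2 ≈ -3.5000)
I(x) = -7/2
o(X, U) = -6 (o(X, U) = 0 - 6 = -6)
o(4, I(2))*1853 = -6*1853 = -11118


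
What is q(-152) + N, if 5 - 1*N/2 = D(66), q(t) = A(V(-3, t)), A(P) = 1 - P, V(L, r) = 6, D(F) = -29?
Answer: 63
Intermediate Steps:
q(t) = -5 (q(t) = 1 - 1*6 = 1 - 6 = -5)
N = 68 (N = 10 - 2*(-29) = 10 + 58 = 68)
q(-152) + N = -5 + 68 = 63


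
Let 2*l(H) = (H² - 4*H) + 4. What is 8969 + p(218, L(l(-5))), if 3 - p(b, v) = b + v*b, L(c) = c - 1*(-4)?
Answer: 2541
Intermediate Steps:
l(H) = 2 + H²/2 - 2*H (l(H) = ((H² - 4*H) + 4)/2 = (4 + H² - 4*H)/2 = 2 + H²/2 - 2*H)
L(c) = 4 + c (L(c) = c + 4 = 4 + c)
p(b, v) = 3 - b - b*v (p(b, v) = 3 - (b + v*b) = 3 - (b + b*v) = 3 + (-b - b*v) = 3 - b - b*v)
8969 + p(218, L(l(-5))) = 8969 + (3 - 1*218 - 1*218*(4 + (2 + (½)*(-5)² - 2*(-5)))) = 8969 + (3 - 218 - 1*218*(4 + (2 + (½)*25 + 10))) = 8969 + (3 - 218 - 1*218*(4 + (2 + 25/2 + 10))) = 8969 + (3 - 218 - 1*218*(4 + 49/2)) = 8969 + (3 - 218 - 1*218*57/2) = 8969 + (3 - 218 - 6213) = 8969 - 6428 = 2541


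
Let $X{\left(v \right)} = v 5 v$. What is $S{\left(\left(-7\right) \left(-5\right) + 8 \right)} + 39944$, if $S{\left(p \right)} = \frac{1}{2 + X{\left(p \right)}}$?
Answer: $\frac{369362169}{9247} \approx 39944.0$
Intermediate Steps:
$X{\left(v \right)} = 5 v^{2}$ ($X{\left(v \right)} = 5 v v = 5 v^{2}$)
$S{\left(p \right)} = \frac{1}{2 + 5 p^{2}}$
$S{\left(\left(-7\right) \left(-5\right) + 8 \right)} + 39944 = \frac{1}{2 + 5 \left(\left(-7\right) \left(-5\right) + 8\right)^{2}} + 39944 = \frac{1}{2 + 5 \left(35 + 8\right)^{2}} + 39944 = \frac{1}{2 + 5 \cdot 43^{2}} + 39944 = \frac{1}{2 + 5 \cdot 1849} + 39944 = \frac{1}{2 + 9245} + 39944 = \frac{1}{9247} + 39944 = \frac{369362169}{9247}$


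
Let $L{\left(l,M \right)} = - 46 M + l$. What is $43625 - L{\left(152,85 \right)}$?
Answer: $47383$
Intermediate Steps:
$L{\left(l,M \right)} = l - 46 M$
$43625 - L{\left(152,85 \right)} = 43625 - \left(152 - 3910\right) = 43625 - -3758 = 43625 + 3758 = 47383$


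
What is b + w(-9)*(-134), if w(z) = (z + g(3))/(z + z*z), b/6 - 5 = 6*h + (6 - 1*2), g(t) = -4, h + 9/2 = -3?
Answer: -6905/36 ≈ -191.81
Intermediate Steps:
h = -15/2 (h = -9/2 - 3 = -15/2 ≈ -7.5000)
b = -216 (b = 30 + 6*(6*(-15/2) + (6 - 1*2)) = 30 + 6*(-45 + (6 - 2)) = 30 + 6*(-45 + 4) = 30 + 6*(-41) = 30 - 246 = -216)
w(z) = (-4 + z)/(z + z**2) (w(z) = (z - 4)/(z + z*z) = (-4 + z)/(z + z**2))
b + w(-9)*(-134) = -216 + ((-4 - 9)/((-9)*(1 - 9)))*(-134) = -216 - 1/9*(-13)/(-8)*(-134) = -216 - 1/9*(-1/8)*(-13)*(-134) = -216 - 13/72*(-134) = -216 + 871/36 = -6905/36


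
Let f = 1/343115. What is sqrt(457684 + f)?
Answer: 11*sqrt(445307253388215)/343115 ≈ 676.52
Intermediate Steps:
f = 1/343115 ≈ 2.9145e-6
sqrt(457684 + f) = sqrt(457684 + 1/343115) = sqrt(157038245661/343115) = 11*sqrt(445307253388215)/343115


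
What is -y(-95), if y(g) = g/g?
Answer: -1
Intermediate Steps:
y(g) = 1
-y(-95) = -1*1 = -1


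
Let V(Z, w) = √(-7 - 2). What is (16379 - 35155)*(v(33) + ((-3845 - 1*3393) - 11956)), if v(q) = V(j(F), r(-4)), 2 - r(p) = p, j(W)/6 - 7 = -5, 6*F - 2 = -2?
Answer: 360386544 - 56328*I ≈ 3.6039e+8 - 56328.0*I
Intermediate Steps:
F = 0 (F = ⅓ + (⅙)*(-2) = ⅓ - ⅓ = 0)
j(W) = 12 (j(W) = 42 + 6*(-5) = 42 - 30 = 12)
r(p) = 2 - p
V(Z, w) = 3*I (V(Z, w) = √(-9) = 3*I)
v(q) = 3*I
(16379 - 35155)*(v(33) + ((-3845 - 1*3393) - 11956)) = (16379 - 35155)*(3*I + ((-3845 - 1*3393) - 11956)) = -18776*(3*I + ((-3845 - 3393) - 11956)) = -18776*(3*I + (-7238 - 11956)) = -18776*(3*I - 19194) = -18776*(-19194 + 3*I) = 360386544 - 56328*I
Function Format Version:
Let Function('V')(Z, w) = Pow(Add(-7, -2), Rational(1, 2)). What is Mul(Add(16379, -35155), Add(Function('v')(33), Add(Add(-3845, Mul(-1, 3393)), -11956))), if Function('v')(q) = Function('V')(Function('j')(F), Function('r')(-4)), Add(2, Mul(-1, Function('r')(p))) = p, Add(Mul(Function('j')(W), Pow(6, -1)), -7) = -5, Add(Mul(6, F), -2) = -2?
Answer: Add(360386544, Mul(-56328, I)) ≈ Add(3.6039e+8, Mul(-56328., I))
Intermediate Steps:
F = 0 (F = Add(Rational(1, 3), Mul(Rational(1, 6), -2)) = Add(Rational(1, 3), Rational(-1, 3)) = 0)
Function('j')(W) = 12 (Function('j')(W) = Add(42, Mul(6, -5)) = Add(42, -30) = 12)
Function('r')(p) = Add(2, Mul(-1, p))
Function('V')(Z, w) = Mul(3, I) (Function('V')(Z, w) = Pow(-9, Rational(1, 2)) = Mul(3, I))
Function('v')(q) = Mul(3, I)
Mul(Add(16379, -35155), Add(Function('v')(33), Add(Add(-3845, Mul(-1, 3393)), -11956))) = Mul(Add(16379, -35155), Add(Mul(3, I), Add(Add(-3845, Mul(-1, 3393)), -11956))) = Mul(-18776, Add(Mul(3, I), Add(Add(-3845, -3393), -11956))) = Mul(-18776, Add(Mul(3, I), Add(-7238, -11956))) = Mul(-18776, Add(Mul(3, I), -19194)) = Mul(-18776, Add(-19194, Mul(3, I))) = Add(360386544, Mul(-56328, I))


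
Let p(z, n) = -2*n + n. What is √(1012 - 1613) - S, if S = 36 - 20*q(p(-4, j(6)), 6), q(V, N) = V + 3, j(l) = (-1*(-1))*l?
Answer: -96 + I*√601 ≈ -96.0 + 24.515*I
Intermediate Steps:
j(l) = l (j(l) = 1*l = l)
p(z, n) = -n
q(V, N) = 3 + V
S = 96 (S = 36 - 20*(3 - 1*6) = 36 - 20*(3 - 6) = 36 - 20*(-3) = 36 + 60 = 96)
√(1012 - 1613) - S = √(1012 - 1613) - 1*96 = √(-601) - 96 = I*√601 - 96 = -96 + I*√601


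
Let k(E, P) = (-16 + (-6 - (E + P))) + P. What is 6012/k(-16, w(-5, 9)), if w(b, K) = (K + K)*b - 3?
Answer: -1002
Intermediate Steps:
w(b, K) = -3 + 2*K*b (w(b, K) = (2*K)*b - 3 = 2*K*b - 3 = -3 + 2*K*b)
k(E, P) = -22 - E (k(E, P) = (-16 + (-6 + (-E - P))) + P = (-16 + (-6 - E - P)) + P = (-22 - E - P) + P = -22 - E)
6012/k(-16, w(-5, 9)) = 6012/(-22 - 1*(-16)) = 6012/(-22 + 16) = 6012/(-6) = 6012*(-⅙) = -1002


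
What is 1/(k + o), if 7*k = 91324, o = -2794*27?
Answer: -7/436742 ≈ -1.6028e-5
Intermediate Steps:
o = -75438
k = 91324/7 (k = (⅐)*91324 = 91324/7 ≈ 13046.)
1/(k + o) = 1/(91324/7 - 75438) = 1/(-436742/7) = -7/436742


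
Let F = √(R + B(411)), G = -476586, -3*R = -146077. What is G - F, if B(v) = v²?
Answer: -476586 - 2*√489630/3 ≈ -4.7705e+5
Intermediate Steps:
R = 146077/3 (R = -⅓*(-146077) = 146077/3 ≈ 48692.)
F = 2*√489630/3 (F = √(146077/3 + 411²) = √(146077/3 + 168921) = √(652840/3) = 2*√489630/3 ≈ 466.49)
G - F = -476586 - 2*√489630/3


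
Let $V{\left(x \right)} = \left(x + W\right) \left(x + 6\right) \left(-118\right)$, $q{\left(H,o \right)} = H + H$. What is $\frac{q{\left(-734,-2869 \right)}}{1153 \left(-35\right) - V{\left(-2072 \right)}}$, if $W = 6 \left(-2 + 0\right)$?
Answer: $- \frac{1468}{508013837} \approx -2.8897 \cdot 10^{-6}$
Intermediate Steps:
$q{\left(H,o \right)} = 2 H$
$W = -12$ ($W = 6 \left(-2\right) = -12$)
$V{\left(x \right)} = - 118 \left(-12 + x\right) \left(6 + x\right)$ ($V{\left(x \right)} = \left(x - 12\right) \left(x + 6\right) \left(-118\right) = \left(-12 + x\right) \left(6 + x\right) \left(-118\right) = - 118 \left(-12 + x\right) \left(6 + x\right)$)
$\frac{q{\left(-734,-2869 \right)}}{1153 \left(-35\right) - V{\left(-2072 \right)}} = \frac{2 \left(-734\right)}{1153 \left(-35\right) - \left(8496 - 118 \left(-2072\right)^{2} + 708 \left(-2072\right)\right)} = - \frac{1468}{-40355 - \left(8496 - 506595712 - 1466976\right)} = - \frac{1468}{-40355 - -508054192} = - \frac{1468}{-40355 + 508054192} = - \frac{1468}{508013837}$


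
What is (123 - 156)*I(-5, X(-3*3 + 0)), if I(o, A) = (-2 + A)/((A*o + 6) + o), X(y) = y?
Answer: 363/46 ≈ 7.8913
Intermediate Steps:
I(o, A) = (-2 + A)/(6 + o + A*o) (I(o, A) = (-2 + A)/((6 + A*o) + o) = (-2 + A)/(6 + o + A*o))
(123 - 156)*I(-5, X(-3*3 + 0)) = (123 - 156)*((-2 + (-3*3 + 0))/(6 - 5 + (-3*3 + 0)*(-5))) = -33*(-2 + (-9 + 0))/(6 - 5 + (-9 + 0)*(-5)) = -33*(-2 - 9)/(6 - 5 - 9*(-5)) = -33*(-11)/(6 - 5 + 45) = -33*(-11)/46 = -33*(-11/46) = 363/46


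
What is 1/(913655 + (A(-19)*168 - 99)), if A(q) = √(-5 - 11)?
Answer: 4661/4258086820 - 6*I/7451651935 ≈ 1.0946e-6 - 8.0519e-10*I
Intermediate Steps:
A(q) = 4*I (A(q) = √(-16) = 4*I)
1/(913655 + (A(-19)*168 - 99)) = 1/(913655 + ((4*I)*168 - 99)) = 1/(913655 + (672*I - 99)) = 1/(913655 + (-99 + 672*I)) = 1/(913556 + 672*I) = (913556 - 672*I)/834585016720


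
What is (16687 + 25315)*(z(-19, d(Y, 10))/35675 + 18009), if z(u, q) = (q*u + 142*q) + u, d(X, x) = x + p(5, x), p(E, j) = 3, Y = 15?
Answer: 5397027291062/7135 ≈ 7.5642e+8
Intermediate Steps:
d(X, x) = 3 + x (d(X, x) = x + 3 = 3 + x)
z(u, q) = u + 142*q + q*u (z(u, q) = (142*q + q*u) + u = u + 142*q + q*u)
(16687 + 25315)*(z(-19, d(Y, 10))/35675 + 18009) = (16687 + 25315)*((-19 + 142*(3 + 10) + (3 + 10)*(-19))/35675 + 18009) = 42002*((-19 + 142*13 + 13*(-19))*(1/35675) + 18009) = 42002*((-19 + 1846 - 247)*(1/35675) + 18009) = 42002*(1580*(1/35675) + 18009) = 42002*(316/7135 + 18009) = 42002*(128494531/7135) = 5397027291062/7135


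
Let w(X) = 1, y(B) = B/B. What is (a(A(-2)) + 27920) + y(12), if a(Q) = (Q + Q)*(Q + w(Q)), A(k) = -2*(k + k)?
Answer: 28065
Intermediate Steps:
y(B) = 1
A(k) = -4*k
a(Q) = 2*Q*(1 + Q) (a(Q) = (Q + Q)*(Q + 1) = (2*Q)*(1 + Q) = 2*Q*(1 + Q))
(a(A(-2)) + 27920) + y(12) = (2*(-4*(-2))*(1 - 4*(-2)) + 27920) + 1 = (2*8*(1 + 8) + 27920) + 1 = (2*8*9 + 27920) + 1 = (144 + 27920) + 1 = 28064 + 1 = 28065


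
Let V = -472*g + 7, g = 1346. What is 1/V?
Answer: -1/635305 ≈ -1.5740e-6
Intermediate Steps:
V = -635305 (V = -472*1346 + 7 = -635312 + 7 = -635305)
1/V = 1/(-635305) = -1/635305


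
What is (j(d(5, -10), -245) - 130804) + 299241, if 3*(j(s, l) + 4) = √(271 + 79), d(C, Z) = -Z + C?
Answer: 168433 + 5*√14/3 ≈ 1.6844e+5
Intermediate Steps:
d(C, Z) = C - Z
j(s, l) = -4 + 5*√14/3 (j(s, l) = -4 + √(271 + 79)/3 = -4 + √350/3 = -4 + (5*√14)/3 = -4 + 5*√14/3)
(j(d(5, -10), -245) - 130804) + 299241 = ((-4 + 5*√14/3) - 130804) + 299241 = (-130808 + 5*√14/3) + 299241 = 168433 + 5*√14/3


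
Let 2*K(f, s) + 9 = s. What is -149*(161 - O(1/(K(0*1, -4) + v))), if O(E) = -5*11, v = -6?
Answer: -32184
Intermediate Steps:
K(f, s) = -9/2 + s/2
O(E) = -55
-149*(161 - O(1/(K(0*1, -4) + v))) = -149*(161 - 1*(-55)) = -149*(161 + 55) = -149*216 = -32184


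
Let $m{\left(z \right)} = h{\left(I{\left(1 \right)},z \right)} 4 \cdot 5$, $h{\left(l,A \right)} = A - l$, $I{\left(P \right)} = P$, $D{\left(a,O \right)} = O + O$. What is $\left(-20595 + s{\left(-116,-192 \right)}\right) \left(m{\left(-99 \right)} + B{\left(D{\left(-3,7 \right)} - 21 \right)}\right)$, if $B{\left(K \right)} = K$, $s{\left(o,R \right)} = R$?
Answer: $41719509$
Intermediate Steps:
$D{\left(a,O \right)} = 2 O$
$m{\left(z \right)} = -20 + 20 z$ ($m{\left(z \right)} = \left(z - 1\right) 4 \cdot 5 = \left(-1 + z\right) 4 \cdot 5 = \left(-4 + 4 z\right) 5 = -20 + 20 z$)
$\left(-20595 + s{\left(-116,-192 \right)}\right) \left(m{\left(-99 \right)} + B{\left(D{\left(-3,7 \right)} - 21 \right)}\right) = \left(-20595 - 192\right) \left(\left(-20 + 20 \left(-99\right)\right) + \left(2 \cdot 7 - 21\right)\right) = - 20787 \left(\left(-20 - 1980\right) + \left(14 - 21\right)\right) = - 20787 \left(-2000 - 7\right) = \left(-20787\right) \left(-2007\right) = 41719509$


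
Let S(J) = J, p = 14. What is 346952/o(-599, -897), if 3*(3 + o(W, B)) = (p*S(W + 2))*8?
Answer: -346952/22291 ≈ -15.565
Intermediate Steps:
o(W, B) = 215/3 + 112*W/3 (o(W, B) = -3 + ((14*(W + 2))*8)/3 = -3 + ((14*(2 + W))*8)/3 = -3 + ((28 + 14*W)*8)/3 = -3 + (224 + 112*W)/3 = -3 + (224/3 + 112*W/3) = 215/3 + 112*W/3)
346952/o(-599, -897) = 346952/(215/3 + (112/3)*(-599)) = 346952/(215/3 - 67088/3) = 346952/(-22291) = 346952*(-1/22291) = -346952/22291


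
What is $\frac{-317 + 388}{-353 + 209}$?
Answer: $- \frac{71}{144} \approx -0.49306$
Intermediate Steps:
$\frac{-317 + 388}{-353 + 209} = \frac{71}{-144} = 71 \left(- \frac{1}{144}\right) = - \frac{71}{144}$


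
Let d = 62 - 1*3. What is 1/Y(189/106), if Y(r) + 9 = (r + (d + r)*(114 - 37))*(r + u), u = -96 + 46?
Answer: -2809/634172606 ≈ -4.4294e-6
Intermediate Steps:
d = 59 (d = 62 - 3 = 59)
u = -50
Y(r) = -9 + (-50 + r)*(4543 + 78*r) (Y(r) = -9 + (r + (59 + r)*(114 - 37))*(r - 50) = -9 + (r + (59 + r)*77)*(-50 + r) = -9 + (r + (4543 + 77*r))*(-50 + r) = -9 + (4543 + 78*r)*(-50 + r) = -9 + (-50 + r)*(4543 + 78*r))
1/Y(189/106) = 1/(-227159 + 78*(189/106)² + 643*(189/106)) = 1/(-227159 + 78*(35721/11236) + 121527/106) = 1/(-227159 + 1393119/5618 + 121527/106) = 1/(-634172606/2809) = -2809/634172606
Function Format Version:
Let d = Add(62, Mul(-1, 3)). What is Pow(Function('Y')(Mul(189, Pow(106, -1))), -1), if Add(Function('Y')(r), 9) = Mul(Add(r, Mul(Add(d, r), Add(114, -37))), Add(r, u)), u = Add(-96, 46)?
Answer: Rational(-2809, 634172606) ≈ -4.4294e-6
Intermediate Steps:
d = 59 (d = Add(62, -3) = 59)
u = -50
Function('Y')(r) = Add(-9, Mul(Add(-50, r), Add(4543, Mul(78, r)))) (Function('Y')(r) = Add(-9, Mul(Add(r, Mul(Add(59, r), Add(114, -37))), Add(r, -50))) = Add(-9, Mul(Add(r, Mul(Add(59, r), 77)), Add(-50, r))) = Add(-9, Mul(Add(r, Add(4543, Mul(77, r))), Add(-50, r))) = Add(-9, Mul(Add(4543, Mul(78, r)), Add(-50, r))) = Add(-9, Mul(Add(-50, r), Add(4543, Mul(78, r)))))
Pow(Function('Y')(Mul(189, Pow(106, -1))), -1) = Pow(Add(-227159, Mul(78, Pow(Mul(189, Pow(106, -1)), 2)), Mul(643, Mul(189, Pow(106, -1)))), -1) = Pow(Add(-227159, Mul(78, Pow(Mul(189, Rational(1, 106)), 2)), Mul(643, Mul(189, Rational(1, 106)))), -1) = Pow(Add(-227159, Mul(78, Pow(Rational(189, 106), 2)), Mul(643, Rational(189, 106))), -1) = Pow(Add(-227159, Mul(78, Rational(35721, 11236)), Rational(121527, 106)), -1) = Pow(Add(-227159, Rational(1393119, 5618), Rational(121527, 106)), -1) = Pow(Rational(-634172606, 2809), -1) = Rational(-2809, 634172606)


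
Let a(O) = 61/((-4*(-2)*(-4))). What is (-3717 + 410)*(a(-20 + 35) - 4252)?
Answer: 450165375/32 ≈ 1.4068e+7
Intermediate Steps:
a(O) = -61/32 (a(O) = 61/((8*(-4))) = 61/(-32) = 61*(-1/32) = -61/32)
(-3717 + 410)*(a(-20 + 35) - 4252) = (-3717 + 410)*(-61/32 - 4252) = -3307*(-136125/32) = 450165375/32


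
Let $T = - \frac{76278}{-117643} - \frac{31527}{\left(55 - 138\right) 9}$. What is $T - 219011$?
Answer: $- \frac{2138085784556}{9764369} \approx -2.1897 \cdot 10^{5}$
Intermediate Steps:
$T = \frac{418434503}{9764369}$ ($T = \left(-76278\right) \left(- \frac{1}{117643}\right) - \frac{31527}{\left(-83\right) 9} = \frac{76278}{117643} - \frac{31527}{-747} = \frac{76278}{117643} - - \frac{3503}{83} = \frac{76278}{117643} + \frac{3503}{83} = \frac{418434503}{9764369} \approx 42.853$)
$T - 219011 = \frac{418434503}{9764369} - 219011 = - \frac{2138085784556}{9764369}$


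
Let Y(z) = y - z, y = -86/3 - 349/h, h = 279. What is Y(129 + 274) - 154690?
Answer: -43279294/279 ≈ -1.5512e+5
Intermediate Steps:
y = -8347/279 (y = -86/3 - 349/279 = -8347/279 ≈ -29.918)
Y(z) = -8347/279 - z
Y(129 + 274) - 154690 = (-8347/279 - (129 + 274)) - 154690 = (-8347/279 - 1*403) - 154690 = (-8347/279 - 403) - 154690 = -120784/279 - 154690 = -43279294/279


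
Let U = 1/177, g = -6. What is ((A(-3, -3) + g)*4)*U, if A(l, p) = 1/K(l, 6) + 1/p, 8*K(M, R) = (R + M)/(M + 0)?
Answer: -172/531 ≈ -0.32392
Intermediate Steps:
K(M, R) = (M + R)/(8*M) (K(M, R) = ((R + M)/(M + 0))/8 = ((M + R)/M)/8 = (M + R)/(8*M))
U = 1/177 ≈ 0.0056497
A(l, p) = 1/p + 8*l/(6 + l) (A(l, p) = 1/((l + 6)/(8*l)) + 1/p = 1/((6 + l)/(8*l)) + 1/p = 1*(8*l/(6 + l)) + 1/p = 8*l/(6 + l) + 1/p = 1/p + 8*l/(6 + l))
((A(-3, -3) + g)*4)*U = (((6 - 3 + 8*(-3)*(-3))/((-3)*(6 - 3)) - 6)*4)*(1/177) = ((-⅓*(6 - 3 + 72)/3 - 6)*4)*(1/177) = ((-⅓*⅓*75 - 6)*4)*(1/177) = ((-25/3 - 6)*4)*(1/177) = -43/3*4*(1/177) = -172/3*1/177 = -172/531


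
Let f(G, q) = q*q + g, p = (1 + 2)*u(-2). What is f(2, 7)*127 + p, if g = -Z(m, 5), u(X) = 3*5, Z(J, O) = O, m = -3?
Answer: 5633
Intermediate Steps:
u(X) = 15
g = -5 (g = -1*5 = -5)
p = 45 (p = (1 + 2)*15 = 3*15 = 45)
f(G, q) = -5 + q² (f(G, q) = q*q - 5 = q² - 5 = -5 + q²)
f(2, 7)*127 + p = (-5 + 7²)*127 + 45 = (-5 + 49)*127 + 45 = 44*127 + 45 = 5588 + 45 = 5633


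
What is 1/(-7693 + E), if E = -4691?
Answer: -1/12384 ≈ -8.0749e-5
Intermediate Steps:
1/(-7693 + E) = 1/(-7693 - 4691) = 1/(-12384) = -1/12384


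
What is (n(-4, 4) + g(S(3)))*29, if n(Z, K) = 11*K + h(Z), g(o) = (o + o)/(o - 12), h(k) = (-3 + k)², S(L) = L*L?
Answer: 2523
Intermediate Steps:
S(L) = L²
g(o) = 2*o/(-12 + o) (g(o) = (2*o)/(-12 + o) = 2*o/(-12 + o))
n(Z, K) = (-3 + Z)² + 11*K (n(Z, K) = 11*K + (-3 + Z)² = (-3 + Z)² + 11*K)
(n(-4, 4) + g(S(3)))*29 = (((-3 - 4)² + 11*4) + 2*3²/(-12 + 3²))*29 = (((-7)² + 44) + 2*9/(-12 + 9))*29 = ((49 + 44) + 2*9/(-3))*29 = (93 + 2*9*(-⅓))*29 = (93 - 6)*29 = 87*29 = 2523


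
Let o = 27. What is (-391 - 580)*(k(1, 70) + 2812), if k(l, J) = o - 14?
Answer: -2743075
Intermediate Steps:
k(l, J) = 13 (k(l, J) = 27 - 14 = 13)
(-391 - 580)*(k(1, 70) + 2812) = (-391 - 580)*(13 + 2812) = -971*2825 = -2743075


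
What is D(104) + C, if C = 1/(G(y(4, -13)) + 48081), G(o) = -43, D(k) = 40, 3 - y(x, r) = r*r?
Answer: 1921521/48038 ≈ 40.000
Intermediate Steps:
y(x, r) = 3 - r**2 (y(x, r) = 3 - r*r = 3 - r**2)
C = 1/48038 (C = 1/(-43 + 48081) = 1/48038 ≈ 2.0817e-5)
D(104) + C = 40 + 1/48038 = 1921521/48038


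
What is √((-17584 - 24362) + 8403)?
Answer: 3*I*√3727 ≈ 183.15*I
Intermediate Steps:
√((-17584 - 24362) + 8403) = √(-41946 + 8403) = √(-33543) = 3*I*√3727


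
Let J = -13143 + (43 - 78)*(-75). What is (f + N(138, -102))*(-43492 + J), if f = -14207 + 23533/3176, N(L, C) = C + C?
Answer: 1235365410015/1588 ≈ 7.7794e+8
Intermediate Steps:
N(L, C) = 2*C
f = -45097899/3176 (f = -14207 + 23533*(1/3176) = -14207 + 23533/3176 = -45097899/3176 ≈ -14200.)
J = -10518 (J = -13143 - 35*(-75) = -13143 + 2625 = -10518)
(f + N(138, -102))*(-43492 + J) = (-45097899/3176 + 2*(-102))*(-43492 - 10518) = (-45097899/3176 - 204)*(-54010) = -45745803/3176*(-54010) = 1235365410015/1588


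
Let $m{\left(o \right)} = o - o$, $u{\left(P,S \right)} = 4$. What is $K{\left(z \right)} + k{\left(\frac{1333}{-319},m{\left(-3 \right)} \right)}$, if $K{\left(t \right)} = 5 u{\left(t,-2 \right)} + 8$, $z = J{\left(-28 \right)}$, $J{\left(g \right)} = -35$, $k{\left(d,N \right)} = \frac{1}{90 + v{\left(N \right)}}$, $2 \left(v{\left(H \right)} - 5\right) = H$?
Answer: $\frac{2661}{95} \approx 28.011$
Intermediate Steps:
$v{\left(H \right)} = 5 + \frac{H}{2}$
$m{\left(o \right)} = 0$
$k{\left(d,N \right)} = \frac{1}{95 + \frac{N}{2}}$ ($k{\left(d,N \right)} = \frac{1}{90 + \left(5 + \frac{N}{2}\right)} = \frac{1}{95 + \frac{N}{2}}$)
$z = -35$
$K{\left(t \right)} = 28$ ($K{\left(t \right)} = 5 \cdot 4 + 8 = 20 + 8 = 28$)
$K{\left(z \right)} + k{\left(\frac{1333}{-319},m{\left(-3 \right)} \right)} = 28 + \frac{2}{190 + 0} = 28 + \frac{2}{190} = 28 + 2 \cdot \frac{1}{190} = 28 + \frac{1}{95} = \frac{2661}{95}$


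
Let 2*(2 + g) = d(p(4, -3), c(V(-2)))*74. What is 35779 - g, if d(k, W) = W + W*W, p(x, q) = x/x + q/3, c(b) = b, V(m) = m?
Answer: 35707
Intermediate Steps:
p(x, q) = 1 + q/3 (p(x, q) = 1 + q*(⅓) = 1 + q/3)
d(k, W) = W + W²
g = 72 (g = -2 + (-2*(1 - 2)*74)/2 = -2 + (-2*(-1)*74)/2 = -2 + (2*74)/2 = -2 + (½)*148 = -2 + 74 = 72)
35779 - g = 35779 - 1*72 = 35779 - 72 = 35707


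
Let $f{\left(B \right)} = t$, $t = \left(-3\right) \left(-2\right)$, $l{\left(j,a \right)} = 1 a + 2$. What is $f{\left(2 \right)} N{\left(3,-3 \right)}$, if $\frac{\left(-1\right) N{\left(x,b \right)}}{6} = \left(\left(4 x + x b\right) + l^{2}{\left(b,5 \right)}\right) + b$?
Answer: $-1764$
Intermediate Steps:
$l{\left(j,a \right)} = 2 + a$ ($l{\left(j,a \right)} = a + 2 = 2 + a$)
$t = 6$
$N{\left(x,b \right)} = -294 - 24 x - 6 b - 6 b x$ ($N{\left(x,b \right)} = - 6 \left(\left(\left(4 x + x b\right) + \left(2 + 5\right)^{2}\right) + b\right) = - 6 \left(\left(\left(4 x + b x\right) + 7^{2}\right) + b\right) = - 6 \left(\left(\left(4 x + b x\right) + 49\right) + b\right) = - 6 \left(\left(49 + 4 x + b x\right) + b\right) = - 6 \left(49 + b + 4 x + b x\right) = -294 - 24 x - 6 b - 6 b x$)
$f{\left(B \right)} = 6$
$f{\left(2 \right)} N{\left(3,-3 \right)} = 6 \left(-294 - 72 - -18 - \left(-18\right) 3\right) = 6 \left(-294 - 72 + 18 + 54\right) = 6 \left(-294\right) = -1764$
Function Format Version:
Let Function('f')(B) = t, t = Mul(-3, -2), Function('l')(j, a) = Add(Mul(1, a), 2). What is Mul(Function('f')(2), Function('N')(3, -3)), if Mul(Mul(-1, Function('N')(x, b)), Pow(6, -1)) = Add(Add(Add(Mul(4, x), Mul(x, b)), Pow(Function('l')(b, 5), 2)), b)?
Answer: -1764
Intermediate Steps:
Function('l')(j, a) = Add(2, a) (Function('l')(j, a) = Add(a, 2) = Add(2, a))
t = 6
Function('N')(x, b) = Add(-294, Mul(-24, x), Mul(-6, b), Mul(-6, b, x)) (Function('N')(x, b) = Mul(-6, Add(Add(Add(Mul(4, x), Mul(x, b)), Pow(Add(2, 5), 2)), b)) = Mul(-6, Add(Add(Add(Mul(4, x), Mul(b, x)), Pow(7, 2)), b)) = Mul(-6, Add(Add(Add(Mul(4, x), Mul(b, x)), 49), b)) = Mul(-6, Add(Add(49, Mul(4, x), Mul(b, x)), b)) = Mul(-6, Add(49, b, Mul(4, x), Mul(b, x))) = Add(-294, Mul(-24, x), Mul(-6, b), Mul(-6, b, x)))
Function('f')(B) = 6
Mul(Function('f')(2), Function('N')(3, -3)) = Mul(6, Add(-294, Mul(-24, 3), Mul(-6, -3), Mul(-6, -3, 3))) = Mul(6, Add(-294, -72, 18, 54)) = Mul(6, -294) = -1764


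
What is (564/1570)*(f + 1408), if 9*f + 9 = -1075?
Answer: 1089272/2355 ≈ 462.54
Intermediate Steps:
f = -1084/9 (f = -1 + (1/9)*(-1075) = -1 - 1075/9 = -1084/9 ≈ -120.44)
(564/1570)*(f + 1408) = (564/1570)*(-1084/9 + 1408) = (564*(1/1570))*(11588/9) = (282/785)*(11588/9) = 1089272/2355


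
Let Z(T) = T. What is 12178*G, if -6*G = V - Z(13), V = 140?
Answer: -773303/3 ≈ -2.5777e+5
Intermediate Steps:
G = -127/6 (G = -(140 - 1*13)/6 = -(140 - 13)/6 = -⅙*127 = -127/6 ≈ -21.167)
12178*G = 12178*(-127/6) = -773303/3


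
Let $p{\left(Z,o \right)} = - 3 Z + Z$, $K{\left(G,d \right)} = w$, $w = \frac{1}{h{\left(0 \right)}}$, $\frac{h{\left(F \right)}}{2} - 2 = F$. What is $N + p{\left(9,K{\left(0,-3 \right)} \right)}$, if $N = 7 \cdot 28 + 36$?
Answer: $214$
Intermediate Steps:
$h{\left(F \right)} = 4 + 2 F$
$w = \frac{1}{4}$ ($w = \frac{1}{4 + 2 \cdot 0} = \frac{1}{4 + 0} = \frac{1}{4} \approx 0.25$)
$K{\left(G,d \right)} = \frac{1}{4}$
$p{\left(Z,o \right)} = - 2 Z$
$N = 232$ ($N = 196 + 36 = 232$)
$N + p{\left(9,K{\left(0,-3 \right)} \right)} = 232 - 18 = 214$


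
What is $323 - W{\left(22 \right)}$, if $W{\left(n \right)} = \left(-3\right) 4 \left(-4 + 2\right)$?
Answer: $299$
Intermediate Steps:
$W{\left(n \right)} = 24$ ($W{\left(n \right)} = \left(-12\right) \left(-2\right) = 24$)
$323 - W{\left(22 \right)} = 323 - 24 = 299$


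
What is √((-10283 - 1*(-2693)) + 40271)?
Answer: √32681 ≈ 180.78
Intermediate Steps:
√((-10283 - 1*(-2693)) + 40271) = √((-10283 + 2693) + 40271) = √(-7590 + 40271) = √32681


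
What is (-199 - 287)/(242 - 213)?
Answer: -486/29 ≈ -16.759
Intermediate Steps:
(-199 - 287)/(242 - 213) = -486/29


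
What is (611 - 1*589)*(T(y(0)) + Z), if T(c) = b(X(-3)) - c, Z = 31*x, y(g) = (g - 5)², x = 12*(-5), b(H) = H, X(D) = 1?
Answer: -41448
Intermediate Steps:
x = -60
y(g) = (-5 + g)²
Z = -1860 (Z = 31*(-60) = -1860)
T(c) = 1 - c
(611 - 1*589)*(T(y(0)) + Z) = (611 - 1*589)*((1 - (-5 + 0)²) - 1860) = (611 - 589)*((1 - 1*(-5)²) - 1860) = 22*((1 - 1*25) - 1860) = 22*((1 - 25) - 1860) = 22*(-24 - 1860) = 22*(-1884) = -41448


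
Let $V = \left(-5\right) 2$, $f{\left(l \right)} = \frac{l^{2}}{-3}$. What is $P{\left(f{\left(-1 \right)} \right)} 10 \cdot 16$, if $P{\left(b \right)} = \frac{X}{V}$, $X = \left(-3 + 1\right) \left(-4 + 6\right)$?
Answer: $64$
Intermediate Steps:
$f{\left(l \right)} = - \frac{l^{2}}{3}$ ($f{\left(l \right)} = l^{2} \left(- \frac{1}{3}\right) = - \frac{l^{2}}{3}$)
$X = -4$ ($X = \left(-2\right) 2 = -4$)
$V = -10$
$P{\left(b \right)} = \frac{2}{5}$ ($P{\left(b \right)} = - \frac{4}{-10} = \left(-4\right) \left(- \frac{1}{10}\right) = \frac{2}{5}$)
$P{\left(f{\left(-1 \right)} \right)} 10 \cdot 16 = \frac{2}{5} \cdot 10 \cdot 16 = 4 \cdot 16 = 64$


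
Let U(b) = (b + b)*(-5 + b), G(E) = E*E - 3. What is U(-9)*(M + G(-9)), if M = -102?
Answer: -6048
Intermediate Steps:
G(E) = -3 + E² (G(E) = E² - 3 = -3 + E²)
U(b) = 2*b*(-5 + b) (U(b) = (2*b)*(-5 + b) = 2*b*(-5 + b))
U(-9)*(M + G(-9)) = (2*(-9)*(-5 - 9))*(-102 + (-3 + (-9)²)) = (2*(-9)*(-14))*(-102 + (-3 + 81)) = 252*(-102 + 78) = 252*(-24) = -6048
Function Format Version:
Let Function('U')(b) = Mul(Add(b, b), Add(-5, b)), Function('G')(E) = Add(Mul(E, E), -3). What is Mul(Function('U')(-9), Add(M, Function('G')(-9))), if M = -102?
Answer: -6048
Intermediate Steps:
Function('G')(E) = Add(-3, Pow(E, 2)) (Function('G')(E) = Add(Pow(E, 2), -3) = Add(-3, Pow(E, 2)))
Function('U')(b) = Mul(2, b, Add(-5, b)) (Function('U')(b) = Mul(Mul(2, b), Add(-5, b)) = Mul(2, b, Add(-5, b)))
Mul(Function('U')(-9), Add(M, Function('G')(-9))) = Mul(Mul(2, -9, Add(-5, -9)), Add(-102, Add(-3, Pow(-9, 2)))) = Mul(Mul(2, -9, -14), Add(-102, Add(-3, 81))) = Mul(252, Add(-102, 78)) = Mul(252, -24) = -6048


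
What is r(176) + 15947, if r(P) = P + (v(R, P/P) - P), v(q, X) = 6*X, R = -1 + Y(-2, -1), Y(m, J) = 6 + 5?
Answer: 15953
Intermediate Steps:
Y(m, J) = 11
R = 10 (R = -1 + 11 = 10)
r(P) = 6 (r(P) = P + (6*(P/P) - P) = P + (6*1 - P) = P + (6 - P) = 6)
r(176) + 15947 = 6 + 15947 = 15953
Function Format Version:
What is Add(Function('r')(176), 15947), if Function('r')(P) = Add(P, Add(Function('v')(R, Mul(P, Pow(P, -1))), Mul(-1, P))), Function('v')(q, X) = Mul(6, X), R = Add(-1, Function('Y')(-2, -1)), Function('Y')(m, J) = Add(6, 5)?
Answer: 15953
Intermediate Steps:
Function('Y')(m, J) = 11
R = 10 (R = Add(-1, 11) = 10)
Function('r')(P) = 6 (Function('r')(P) = Add(P, Add(Mul(6, Mul(P, Pow(P, -1))), Mul(-1, P))) = Add(P, Add(Mul(6, 1), Mul(-1, P))) = Add(P, Add(6, Mul(-1, P))) = 6)
Add(Function('r')(176), 15947) = Add(6, 15947) = 15953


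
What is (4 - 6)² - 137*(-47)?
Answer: 6443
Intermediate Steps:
(4 - 6)² - 137*(-47) = (-2)² + 6439 = 4 + 6439 = 6443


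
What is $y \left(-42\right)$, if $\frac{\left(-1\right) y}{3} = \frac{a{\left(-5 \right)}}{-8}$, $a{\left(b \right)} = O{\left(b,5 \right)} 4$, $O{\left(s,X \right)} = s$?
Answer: $315$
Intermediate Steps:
$a{\left(b \right)} = 4 b$ ($a{\left(b \right)} = b 4 = 4 b$)
$y = - \frac{15}{2}$ ($y = - 3 \frac{4 \left(-5\right)}{-8} = - 3 \left(\left(-20\right) \left(- \frac{1}{8}\right)\right) = \left(-3\right) \frac{5}{2} = - \frac{15}{2} \approx -7.5$)
$y \left(-42\right) = \left(- \frac{15}{2}\right) \left(-42\right) = 315$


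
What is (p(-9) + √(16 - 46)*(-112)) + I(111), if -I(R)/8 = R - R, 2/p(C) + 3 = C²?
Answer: 1/39 - 112*I*√30 ≈ 0.025641 - 613.45*I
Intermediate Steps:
p(C) = 2/(-3 + C²)
I(R) = 0 (I(R) = -8*(R - R) = -8*0 = 0)
(p(-9) + √(16 - 46)*(-112)) + I(111) = (2/(-3 + (-9)²) + √(16 - 46)*(-112)) + 0 = (2/(-3 + 81) + √(-30)*(-112)) + 0 = (2/78 + (I*√30)*(-112)) + 0 = (2*(1/78) - 112*I*√30) + 0 = (1/39 - 112*I*√30) + 0 = 1/39 - 112*I*√30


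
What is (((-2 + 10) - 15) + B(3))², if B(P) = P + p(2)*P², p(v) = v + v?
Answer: 1024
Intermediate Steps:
p(v) = 2*v
B(P) = P + 4*P² (B(P) = P + (2*2)*P² = P + 4*P²)
(((-2 + 10) - 15) + B(3))² = (((-2 + 10) - 15) + 3*(1 + 4*3))² = ((8 - 15) + 3*(1 + 12))² = (-7 + 3*13)² = (-7 + 39)² = 32² = 1024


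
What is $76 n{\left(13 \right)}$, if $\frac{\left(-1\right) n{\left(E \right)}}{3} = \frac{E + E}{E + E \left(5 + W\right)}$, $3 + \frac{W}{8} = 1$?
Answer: $\frac{228}{5} \approx 45.6$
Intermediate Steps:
$W = -16$ ($W = -24 + 8 \cdot 1 = -24 + 8 = -16$)
$n{\left(E \right)} = \frac{3}{5}$ ($n{\left(E \right)} = - 3 \frac{E + E}{E + E \left(5 - 16\right)} = - 3 \frac{2 E}{E + E \left(-11\right)} = - 3 \frac{2 E}{E - 11 E} = - 3 \frac{2 E}{\left(-10\right) E} = - 3 \cdot 2 E \left(- \frac{1}{10 E}\right) = \left(-3\right) \left(- \frac{1}{5}\right) = \frac{3}{5}$)
$76 n{\left(13 \right)} = 76 \cdot \frac{3}{5} = \frac{228}{5}$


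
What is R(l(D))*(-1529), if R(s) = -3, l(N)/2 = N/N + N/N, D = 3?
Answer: 4587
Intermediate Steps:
l(N) = 4 (l(N) = 2*(N/N + N/N) = 2*(1 + 1) = 2*2 = 4)
R(l(D))*(-1529) = -3*(-1529) = 4587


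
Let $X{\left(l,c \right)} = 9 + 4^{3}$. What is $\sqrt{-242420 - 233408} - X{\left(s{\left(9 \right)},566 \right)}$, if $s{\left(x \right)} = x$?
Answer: $-73 + 2 i \sqrt{118957} \approx -73.0 + 689.8 i$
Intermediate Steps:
$X{\left(l,c \right)} = 73$ ($X{\left(l,c \right)} = 9 + 64 = 73$)
$\sqrt{-242420 - 233408} - X{\left(s{\left(9 \right)},566 \right)} = \sqrt{-242420 - 233408} - 73 = \sqrt{-475828} - 73 = 2 i \sqrt{118957} - 73 = -73 + 2 i \sqrt{118957}$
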